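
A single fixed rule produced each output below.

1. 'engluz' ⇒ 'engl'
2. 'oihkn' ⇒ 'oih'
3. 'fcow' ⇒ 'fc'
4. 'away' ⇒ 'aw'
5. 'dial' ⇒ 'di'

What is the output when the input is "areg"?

The transformation: delete the last 2 characters.
Doing the same to "areg": "ar".

ar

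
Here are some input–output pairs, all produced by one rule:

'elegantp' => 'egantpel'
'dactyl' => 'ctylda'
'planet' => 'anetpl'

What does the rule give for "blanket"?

anketbl

Each output is the input with this applied: move the first 2 characters to the end (rotate left by 2).
So "blanket" becomes "anketbl".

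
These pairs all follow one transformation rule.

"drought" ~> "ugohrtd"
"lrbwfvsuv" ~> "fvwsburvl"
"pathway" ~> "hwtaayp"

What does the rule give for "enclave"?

lacvnee

The transformation: take characters alternately from the front and the back (1st, last, 2nd, 2nd-last, ...), then reverse the string.
Starting from "enclave": after the first operation, "eenvcal"; after the second, "lacvnee".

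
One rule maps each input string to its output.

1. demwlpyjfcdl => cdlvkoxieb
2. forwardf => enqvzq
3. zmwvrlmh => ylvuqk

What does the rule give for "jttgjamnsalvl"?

issfizlmrzk

The transformation: shift every letter 1 place backward in the alphabet (wrapping around), then delete the last 2 characters.
"jttgjamnsalvl" → "issfizlmrzkuk" → "issfizlmrzk".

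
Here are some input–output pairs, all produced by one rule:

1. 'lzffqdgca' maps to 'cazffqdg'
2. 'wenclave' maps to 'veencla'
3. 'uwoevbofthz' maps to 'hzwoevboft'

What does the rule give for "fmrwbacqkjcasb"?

Looking at the pairs, the operation is to delete the first character, then move the last 2 characters to the front (rotate right by 2).
Applying both steps to "fmrwbacqkjcasb": "mrwbacqkjcasb", then "sbmrwbacqkjca".

sbmrwbacqkjca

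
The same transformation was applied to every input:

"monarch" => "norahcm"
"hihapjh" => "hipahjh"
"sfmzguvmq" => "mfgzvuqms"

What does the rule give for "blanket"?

alknteb

The transformation: move the first character to the end, then swap each adjacent pair of characters (1↔2, 3↔4, ...).
So "blanket" becomes "alknteb".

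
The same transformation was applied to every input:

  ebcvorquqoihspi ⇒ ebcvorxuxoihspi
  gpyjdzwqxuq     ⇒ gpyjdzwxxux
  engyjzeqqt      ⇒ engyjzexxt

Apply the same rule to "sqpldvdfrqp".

Looking at the pairs, the operation is to replace every "q" with "x".
So "sqpldvdfrqp" becomes "sxpldvdfrxp".

sxpldvdfrxp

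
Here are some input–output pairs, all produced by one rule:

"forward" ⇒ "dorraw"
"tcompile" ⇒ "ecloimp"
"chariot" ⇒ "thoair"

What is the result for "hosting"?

Rule — take characters alternately from the front and the back (1st, last, 2nd, 2nd-last, ...), then delete the first character.
Applying that to "hosting" gives "gonsit".

gonsit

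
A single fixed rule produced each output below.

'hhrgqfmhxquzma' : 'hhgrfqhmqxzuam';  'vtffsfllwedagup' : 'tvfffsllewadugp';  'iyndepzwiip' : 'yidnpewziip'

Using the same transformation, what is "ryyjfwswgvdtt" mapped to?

yrjywfwsvgtdt

In each case the input is transformed by: swap each adjacent pair of characters (1↔2, 3↔4, ...).
Applying that to "ryyjfwswgvdtt" gives "yrjywfwsvgtdt".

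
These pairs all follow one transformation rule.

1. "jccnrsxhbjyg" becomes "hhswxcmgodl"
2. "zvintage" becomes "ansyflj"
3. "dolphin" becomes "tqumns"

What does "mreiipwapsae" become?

Looking at the pairs, the operation is to shift every letter 5 places forward in the alphabet (wrapping around), then delete the first character.
For "mreiipwapsae", step one produces "rwjnnubfuxfj"; step two turns that into "wjnnubfuxfj".
(Check on "dolphin": → "itqumns" → "tqumns" ✓)

wjnnubfuxfj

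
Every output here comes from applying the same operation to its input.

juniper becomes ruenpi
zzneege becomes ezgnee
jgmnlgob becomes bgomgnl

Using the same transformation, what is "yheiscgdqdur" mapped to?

Each output is the input with this applied: take characters alternately from the front and the back (1st, last, 2nd, 2nd-last, ...), then delete the first character.
Applying that to "yheiscgdqdur" gives "rhuediqsdcg".
(Check on "jgmnlgob": → "jbgomgnl" → "bgomgnl" ✓)

rhuediqsdcg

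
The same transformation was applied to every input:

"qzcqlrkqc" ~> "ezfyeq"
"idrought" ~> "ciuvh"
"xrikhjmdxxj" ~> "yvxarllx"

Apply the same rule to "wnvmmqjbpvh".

The pattern: shift every letter 12 places backward in the alphabet (wrapping around), then delete the first 3 characters.
Working it through for "wnvmmqjbpvh": intermediate "kbjaaexpdjv", final "aaexpdjv".

aaexpdjv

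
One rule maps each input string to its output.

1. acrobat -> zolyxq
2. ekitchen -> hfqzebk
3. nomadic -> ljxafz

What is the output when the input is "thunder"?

erkabo

Looking at the pairs, the operation is to shift every letter 3 places backward in the alphabet (wrapping around), then delete the first character.
"thunder" → "qerkabo" → "erkabo".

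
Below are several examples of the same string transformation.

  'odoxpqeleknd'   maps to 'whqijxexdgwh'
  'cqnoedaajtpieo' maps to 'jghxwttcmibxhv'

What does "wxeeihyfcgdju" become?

qxxbaryvzwcnp

Looking at the pairs, the operation is to shift every letter 7 places backward in the alphabet (wrapping around), then move the first character to the end.
Applying both steps to "wxeeihyfcgdju": "pqxxbaryvzwcn", then "qxxbaryvzwcnp".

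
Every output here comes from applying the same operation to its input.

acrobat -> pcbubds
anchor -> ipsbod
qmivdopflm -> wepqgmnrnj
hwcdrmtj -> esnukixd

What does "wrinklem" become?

Each output is the input with this applied: shift every letter 1 place forward in the alphabet (wrapping around), then move the first 3 characters to the end (rotate left by 3).
For "wrinklem", step one produces "xsjolmfn"; step two turns that into "olmfnxsj".

olmfnxsj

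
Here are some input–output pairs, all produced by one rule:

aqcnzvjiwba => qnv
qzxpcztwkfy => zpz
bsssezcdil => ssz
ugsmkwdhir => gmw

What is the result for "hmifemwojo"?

mfm

What's happening: keep every other character starting from the second (positions 2nd, 4th, 6th, ...), then keep only the first 3 characters.
Starting from "hmifemwojo": after the first operation, "mfmoo"; after the second, "mfm".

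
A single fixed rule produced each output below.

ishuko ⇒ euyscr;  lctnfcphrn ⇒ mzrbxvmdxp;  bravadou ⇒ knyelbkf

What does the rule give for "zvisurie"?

ebsojfsc

The pattern: swap the front and back halves of the string, then shift every letter 10 places forward in the alphabet (wrapping around).
Working it through for "zvisurie": intermediate "uriezvis", final "ebsojfsc".
(Check on "lctnfcphrn": → "cphrnlctnf" → "mzrbxvmdxp" ✓)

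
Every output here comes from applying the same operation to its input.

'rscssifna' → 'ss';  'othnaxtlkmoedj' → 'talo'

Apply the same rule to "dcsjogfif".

co

What's happening: delete the last 2 characters, then keep one character in every 3, starting at position 2 (positions 2nd, 5th, 8th, ...).
On "dcsjogfif": the first step gives "dcsjogf", and the second then gives "co".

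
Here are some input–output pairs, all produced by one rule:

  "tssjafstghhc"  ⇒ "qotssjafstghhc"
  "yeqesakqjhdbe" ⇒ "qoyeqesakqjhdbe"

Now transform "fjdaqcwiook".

qofjdaqcwiook

The transformation: prepend "qo".
Doing the same to "fjdaqcwiook": "qofjdaqcwiook".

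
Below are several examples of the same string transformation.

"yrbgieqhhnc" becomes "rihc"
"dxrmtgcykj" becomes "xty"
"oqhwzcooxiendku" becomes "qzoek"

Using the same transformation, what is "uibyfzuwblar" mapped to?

ifwa

What's happening: keep one character in every 3, starting at position 2 (positions 2nd, 5th, 8th, ...).
So "uibyfzuwblar" becomes "ifwa".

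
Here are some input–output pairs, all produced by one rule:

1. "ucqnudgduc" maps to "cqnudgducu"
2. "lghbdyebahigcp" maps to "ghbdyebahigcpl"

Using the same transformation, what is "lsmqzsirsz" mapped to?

smqzsirszl

In each case the input is transformed by: move the first character to the end.
"lsmqzsirsz" → "smqzsirszl".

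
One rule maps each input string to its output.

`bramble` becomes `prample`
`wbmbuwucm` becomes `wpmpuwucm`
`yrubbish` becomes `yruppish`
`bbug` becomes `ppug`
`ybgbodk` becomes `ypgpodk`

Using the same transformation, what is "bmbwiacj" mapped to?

pmpwiacj

Each output is the input with this applied: replace every "b" with "p".
Doing the same to "bmbwiacj": "pmpwiacj".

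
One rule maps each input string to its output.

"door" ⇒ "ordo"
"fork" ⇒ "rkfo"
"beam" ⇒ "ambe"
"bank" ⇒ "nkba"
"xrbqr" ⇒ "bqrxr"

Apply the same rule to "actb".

tbac

Looking at the pairs, the operation is to move the first 2 characters to the end (rotate left by 2).
Applying that to "actb" gives "tbac".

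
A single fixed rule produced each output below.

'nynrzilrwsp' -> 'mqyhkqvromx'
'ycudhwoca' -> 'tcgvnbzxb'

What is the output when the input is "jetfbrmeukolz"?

Rule — move the first 2 characters to the end (rotate left by 2), then shift every letter 1 place backward in the alphabet (wrapping around).
"jetfbrmeukolz" → "tfbrmeukolzje" → "seaqldtjnkyid".
(Check on "nynrzilrwsp": → "nrzilrwspny" → "mqyhkqvromx" ✓)

seaqldtjnkyid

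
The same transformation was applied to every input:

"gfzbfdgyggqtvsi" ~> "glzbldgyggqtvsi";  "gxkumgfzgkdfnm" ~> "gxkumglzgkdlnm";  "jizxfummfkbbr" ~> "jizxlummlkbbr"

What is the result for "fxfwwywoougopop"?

The transformation: replace every "f" with "l".
So "fxfwwywoougopop" becomes "lxlwwywoougopop".

lxlwwywoougopop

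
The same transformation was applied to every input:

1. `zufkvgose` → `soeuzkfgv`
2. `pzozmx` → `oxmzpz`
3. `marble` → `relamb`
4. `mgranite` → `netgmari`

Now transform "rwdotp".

Rule — swap each adjacent pair of characters (1↔2, 3↔4, ...), then move the last 3 characters to the front (rotate right by 3).
On "rwdotp" that produces "dptwro".

dptwro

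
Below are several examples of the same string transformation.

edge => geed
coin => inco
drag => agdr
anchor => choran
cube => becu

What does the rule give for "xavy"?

What's happening: move the first 2 characters to the end (rotate left by 2).
For "xavy" the result is "vyxa".

vyxa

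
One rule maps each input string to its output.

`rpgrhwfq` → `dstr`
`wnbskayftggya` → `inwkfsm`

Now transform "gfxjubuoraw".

sjggdi

Looking at the pairs, the operation is to keep every other character starting from the first (positions 1st, 3rd, 5th, ...), then shift every letter 12 places forward in the alphabet (wrapping around).
On "gfxjubuoraw" that produces "sjggdi".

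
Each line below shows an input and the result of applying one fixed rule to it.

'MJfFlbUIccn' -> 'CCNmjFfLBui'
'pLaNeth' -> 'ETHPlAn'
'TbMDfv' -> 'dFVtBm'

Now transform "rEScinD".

The pattern: move the last 3 characters to the front (rotate right by 3), then flip the case of every letter.
Starting from "rEScinD": after the first operation, "inDrESc"; after the second, "INdResC".
(Check on "TbMDfv": → "DfvTbM" → "dFVtBm" ✓)

INdResC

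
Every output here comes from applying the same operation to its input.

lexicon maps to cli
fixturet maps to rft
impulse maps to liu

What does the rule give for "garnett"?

egn

Looking at the pairs, the operation is to move the last 3 characters to the front (rotate right by 3), then keep one character in every 3, starting at position 1 (positions 1st, 4th, 7th, ...).
Applying both steps to "garnett": "ettgarn", then "egn".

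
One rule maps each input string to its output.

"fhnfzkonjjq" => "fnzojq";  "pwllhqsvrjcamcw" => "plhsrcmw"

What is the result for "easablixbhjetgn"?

Each output is the input with this applied: keep every other character starting from the first (positions 1st, 3rd, 5th, ...).
For "easablixbhjetgn" the result is "esbibjtn".

esbibjtn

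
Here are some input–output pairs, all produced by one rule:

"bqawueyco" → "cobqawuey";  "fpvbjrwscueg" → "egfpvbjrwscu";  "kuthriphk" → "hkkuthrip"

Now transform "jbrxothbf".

Looking at the pairs, the operation is to move the last 2 characters to the front (rotate right by 2).
For "jbrxothbf" the result is "bfjbrxoth".

bfjbrxoth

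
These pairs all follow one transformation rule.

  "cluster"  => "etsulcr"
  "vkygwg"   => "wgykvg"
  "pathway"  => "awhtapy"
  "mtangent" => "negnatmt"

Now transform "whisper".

epsihwr

What's happening: reverse the string, then move the first character to the end.
Applying that to "whisper" gives "epsihwr".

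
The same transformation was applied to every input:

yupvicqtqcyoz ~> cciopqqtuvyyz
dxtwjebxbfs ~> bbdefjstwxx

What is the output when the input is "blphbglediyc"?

In each case the input is transformed by: sort the characters into alphabetical order.
Applying that to "blphbglediyc" gives "bbcdeghillpy".

bbcdeghillpy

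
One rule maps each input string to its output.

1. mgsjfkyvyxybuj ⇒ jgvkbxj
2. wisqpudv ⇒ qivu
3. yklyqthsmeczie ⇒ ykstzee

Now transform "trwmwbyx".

In each case the input is transformed by: keep every other character starting from the second (positions 2nd, 4th, 6th, ...), then swap each adjacent pair of characters (1↔2, 3↔4, ...).
Working it through for "trwmwbyx": intermediate "rmbx", final "mrxb".

mrxb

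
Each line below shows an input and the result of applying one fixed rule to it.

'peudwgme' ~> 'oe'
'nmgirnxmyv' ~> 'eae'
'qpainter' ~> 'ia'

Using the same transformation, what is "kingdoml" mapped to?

What's happening: shift every letter 8 places backward in the alphabet (wrapping around), then keep only the vowels.
For "kingdoml", step one produces "cafyvged"; step two turns that into "ae".
(Check on "peudwgme": → "hwmvoyew" → "oe" ✓)

ae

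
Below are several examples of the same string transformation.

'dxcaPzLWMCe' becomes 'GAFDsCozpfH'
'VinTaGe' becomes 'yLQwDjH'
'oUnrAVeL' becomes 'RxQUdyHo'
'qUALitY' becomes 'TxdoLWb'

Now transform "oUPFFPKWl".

RxsiisnzO

The pattern: flip the case of every letter, then shift every letter 3 places forward in the alphabet (wrapping around).
Doing the same to "oUPFFPKWl": "RxsiisnzO".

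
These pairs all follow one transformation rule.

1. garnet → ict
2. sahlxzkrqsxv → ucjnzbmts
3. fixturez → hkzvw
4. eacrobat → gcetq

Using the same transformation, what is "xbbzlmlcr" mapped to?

What's happening: shift every letter 2 places forward in the alphabet (wrapping around), then delete the last 3 characters.
"xbbzlmlcr" → "zddbnonet" → "zddbno".

zddbno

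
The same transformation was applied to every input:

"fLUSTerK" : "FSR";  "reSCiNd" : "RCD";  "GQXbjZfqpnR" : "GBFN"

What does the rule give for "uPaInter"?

The pattern: keep one character in every 3, starting at position 1 (positions 1st, 4th, 7th, ...), then convert every letter to uppercase.
For "uPaInter", step one produces "uIe"; step two turns that into "UIE".

UIE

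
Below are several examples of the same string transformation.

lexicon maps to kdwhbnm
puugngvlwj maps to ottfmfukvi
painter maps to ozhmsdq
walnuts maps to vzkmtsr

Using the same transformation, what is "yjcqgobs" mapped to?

xibpfnar

The transformation: shift every letter 1 place backward in the alphabet (wrapping around).
"yjcqgobs" → "xibpfnar".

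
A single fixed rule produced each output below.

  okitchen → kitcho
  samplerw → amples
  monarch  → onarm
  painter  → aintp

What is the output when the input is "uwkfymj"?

wkfyu

The transformation: delete the last 2 characters, then move the first character to the end.
For "uwkfymj", step one produces "uwkfy"; step two turns that into "wkfyu".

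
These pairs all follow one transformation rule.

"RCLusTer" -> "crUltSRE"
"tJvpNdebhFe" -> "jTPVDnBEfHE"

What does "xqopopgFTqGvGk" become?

Rule — flip the case of every letter, then swap each adjacent pair of characters (1↔2, 3↔4, ...).
Applying both steps to "xqopopgFTqGvGk": "XQOPOPGftQgVgK", then "QXPOPOfGQtVgKg".
(Check on "RCLusTer": → "rclUStER" → "crUltSRE" ✓)

QXPOPOfGQtVgKg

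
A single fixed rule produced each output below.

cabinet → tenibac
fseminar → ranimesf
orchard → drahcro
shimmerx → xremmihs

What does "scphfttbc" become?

cbttfhpcs

The pattern: reverse the string.
For "scphfttbc" the result is "cbttfhpcs".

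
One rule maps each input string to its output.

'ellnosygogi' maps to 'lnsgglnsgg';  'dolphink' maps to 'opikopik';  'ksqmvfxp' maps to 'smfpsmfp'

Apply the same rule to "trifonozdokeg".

rfnzoerfnzoe

The rule is to keep every other character starting from the second (positions 2nd, 4th, 6th, ...), then write the whole string twice.
Starting from "trifonozdokeg": after the first operation, "rfnzoe"; after the second, "rfnzoerfnzoe".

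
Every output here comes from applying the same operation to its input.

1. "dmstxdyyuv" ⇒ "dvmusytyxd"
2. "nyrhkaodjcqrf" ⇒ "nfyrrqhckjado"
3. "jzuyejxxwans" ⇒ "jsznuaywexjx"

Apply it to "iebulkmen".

Rule — take characters alternately from the front and the back (1st, last, 2nd, 2nd-last, ...).
For "iebulkmen" the result is "ineebmukl".

ineebmukl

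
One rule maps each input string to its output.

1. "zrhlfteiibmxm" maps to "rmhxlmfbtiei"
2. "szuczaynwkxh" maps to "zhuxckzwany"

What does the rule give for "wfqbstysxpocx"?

The transformation: delete the first character, then take characters alternately from the front and the back (1st, last, 2nd, 2nd-last, ...).
Applying that to "wfqbstysxpocx" gives "fxqcbosptxys".

fxqcbosptxys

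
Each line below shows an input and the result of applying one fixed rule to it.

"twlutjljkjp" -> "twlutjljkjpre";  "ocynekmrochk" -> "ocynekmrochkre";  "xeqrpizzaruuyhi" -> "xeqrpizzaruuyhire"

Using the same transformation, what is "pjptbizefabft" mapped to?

Looking at the pairs, the operation is to append "re".
Doing the same to "pjptbizefabft": "pjptbizefabftre".

pjptbizefabftre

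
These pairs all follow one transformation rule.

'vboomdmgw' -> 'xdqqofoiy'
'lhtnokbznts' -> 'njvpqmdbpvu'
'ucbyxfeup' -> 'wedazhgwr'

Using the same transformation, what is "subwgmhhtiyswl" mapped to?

uwdyiojjvkauyn

The rule is to shift every letter 2 places forward in the alphabet (wrapping around).
So "subwgmhhtiyswl" becomes "uwdyiojjvkauyn".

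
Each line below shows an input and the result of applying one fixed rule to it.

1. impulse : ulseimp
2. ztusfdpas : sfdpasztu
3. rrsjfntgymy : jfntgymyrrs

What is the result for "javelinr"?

elinrjav

Each output is the input with this applied: move the first 3 characters to the end (rotate left by 3).
Doing the same to "javelinr": "elinrjav".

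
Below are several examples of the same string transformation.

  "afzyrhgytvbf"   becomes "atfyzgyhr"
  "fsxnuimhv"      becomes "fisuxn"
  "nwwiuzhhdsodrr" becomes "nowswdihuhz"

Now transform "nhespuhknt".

The transformation: delete the last 3 characters, then take characters alternately from the front and the back (1st, last, 2nd, 2nd-last, ...).
Applying that to "nhespuhknt" gives "nhhueps".

nhhueps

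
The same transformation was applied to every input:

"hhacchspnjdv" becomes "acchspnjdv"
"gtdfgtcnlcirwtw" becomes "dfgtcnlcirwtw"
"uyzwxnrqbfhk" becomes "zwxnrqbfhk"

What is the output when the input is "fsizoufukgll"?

izoufukgll

The rule is to delete the first 2 characters.
So "fsizoufukgll" becomes "izoufukgll".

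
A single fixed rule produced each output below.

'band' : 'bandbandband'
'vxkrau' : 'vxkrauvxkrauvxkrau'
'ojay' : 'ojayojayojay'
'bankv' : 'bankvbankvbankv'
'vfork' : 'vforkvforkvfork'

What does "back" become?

Looking at the pairs, the operation is to write the whole string 3 times in a row.
On "back" that produces "backbackback".

backbackback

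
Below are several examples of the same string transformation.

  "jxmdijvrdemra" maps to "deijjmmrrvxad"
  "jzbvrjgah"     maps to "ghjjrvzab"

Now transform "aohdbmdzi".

ddhimozab

Rule — sort the characters into alphabetical order, then move the first 2 characters to the end (rotate left by 2).
Working it through for "aohdbmdzi": intermediate "abddhimoz", final "ddhimozab".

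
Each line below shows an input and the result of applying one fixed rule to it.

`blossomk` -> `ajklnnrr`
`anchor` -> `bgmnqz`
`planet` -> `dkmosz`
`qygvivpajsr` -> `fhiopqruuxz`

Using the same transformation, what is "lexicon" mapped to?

bdhkmnw

What's happening: shift every letter 1 place backward in the alphabet (wrapping around), then sort the characters into alphabetical order.
Starting from "lexicon": after the first operation, "kdwhbnm"; after the second, "bdhkmnw".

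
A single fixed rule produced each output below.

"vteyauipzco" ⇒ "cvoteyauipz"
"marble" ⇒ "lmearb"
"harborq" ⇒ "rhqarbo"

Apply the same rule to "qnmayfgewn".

The pattern: swap the first and last characters, then move the last 2 characters to the front (rotate right by 2).
Applying that to "qnmayfgewn" gives "wqnnmayfge".

wqnnmayfge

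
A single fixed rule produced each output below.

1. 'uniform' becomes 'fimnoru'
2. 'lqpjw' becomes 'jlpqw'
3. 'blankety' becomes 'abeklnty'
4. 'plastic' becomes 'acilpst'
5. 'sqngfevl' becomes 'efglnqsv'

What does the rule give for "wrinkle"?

eiklnrw

What's happening: sort the characters into alphabetical order.
"wrinkle" → "eiklnrw".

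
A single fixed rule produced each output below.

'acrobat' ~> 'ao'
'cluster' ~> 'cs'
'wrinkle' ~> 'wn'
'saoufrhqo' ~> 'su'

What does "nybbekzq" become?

nb

Rule — keep one character in every 3, starting at position 1 (positions 1st, 4th, 7th, ...), then delete the last character.
Doing the same to "nybbekzq": "nb".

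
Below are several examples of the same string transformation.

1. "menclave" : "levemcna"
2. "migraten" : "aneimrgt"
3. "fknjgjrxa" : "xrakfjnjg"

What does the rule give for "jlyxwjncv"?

cnvljxyjw

The transformation: swap each adjacent pair of characters (1↔2, 3↔4, ...), then move the last 3 characters to the front (rotate right by 3).
"jlyxwjncv" → "ljxyjwcnv" → "cnvljxyjw".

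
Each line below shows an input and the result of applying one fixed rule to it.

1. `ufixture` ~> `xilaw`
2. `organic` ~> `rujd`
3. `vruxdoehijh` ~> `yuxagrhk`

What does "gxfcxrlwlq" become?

The transformation: shift every letter 3 places forward in the alphabet (wrapping around), then delete the last 3 characters.
For "gxfcxrlwlq", step one produces "jaifauozot"; step two turns that into "jaifauo".

jaifauo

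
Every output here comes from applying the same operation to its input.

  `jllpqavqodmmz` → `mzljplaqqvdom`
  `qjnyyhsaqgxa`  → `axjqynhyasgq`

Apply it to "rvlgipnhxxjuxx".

Each output is the input with this applied: swap each adjacent pair of characters (1↔2, 3↔4, ...), then move the last 2 characters to the front (rotate right by 2).
For "rvlgipnhxxjuxx" the result is "xxvrglpihnxxuj".

xxvrglpihnxxuj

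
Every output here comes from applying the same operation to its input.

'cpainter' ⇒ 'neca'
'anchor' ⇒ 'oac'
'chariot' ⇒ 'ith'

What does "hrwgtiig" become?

tihw

The transformation: move the first 3 characters to the end (rotate left by 3), then keep every other character starting from the second (positions 2nd, 4th, 6th, ...).
On "hrwgtiig": the first step gives "gtiighrw", and the second then gives "tihw".
(Check on "anchor": → "horanc" → "oac" ✓)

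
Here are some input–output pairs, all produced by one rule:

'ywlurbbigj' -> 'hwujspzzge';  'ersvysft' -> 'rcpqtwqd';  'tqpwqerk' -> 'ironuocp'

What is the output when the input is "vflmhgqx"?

The rule is to move the last character to the front, then shift every letter 2 places backward in the alphabet (wrapping around).
Starting from "vflmhgqx": after the first operation, "xvflmhgq"; after the second, "vtdjkfeo".
(Check on "tqpwqerk": → "ktqpwqer" → "ironuocp" ✓)

vtdjkfeo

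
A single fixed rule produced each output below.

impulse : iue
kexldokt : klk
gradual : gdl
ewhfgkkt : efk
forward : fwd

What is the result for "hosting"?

htg

The rule is to keep one character in every 3, starting at position 1 (positions 1st, 4th, 7th, ...).
For "hosting" the result is "htg".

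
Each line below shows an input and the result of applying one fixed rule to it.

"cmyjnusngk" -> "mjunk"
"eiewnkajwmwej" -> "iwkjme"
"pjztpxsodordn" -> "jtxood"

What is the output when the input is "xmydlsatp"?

mdst

Looking at the pairs, the operation is to keep every other character starting from the second (positions 2nd, 4th, 6th, ...).
So "xmydlsatp" becomes "mdst".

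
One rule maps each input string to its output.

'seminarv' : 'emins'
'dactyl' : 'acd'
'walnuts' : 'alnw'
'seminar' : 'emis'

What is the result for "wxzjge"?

xzw

What's happening: delete the last 3 characters, then move the first character to the end.
Working it through for "wxzjge": intermediate "wxz", final "xzw".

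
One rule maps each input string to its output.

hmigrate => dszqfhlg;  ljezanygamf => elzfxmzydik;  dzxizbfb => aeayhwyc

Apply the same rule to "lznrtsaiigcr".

qbfhhzrsqmyk

Each output is the input with this applied: reverse the string, then shift every letter 1 place backward in the alphabet (wrapping around).
So "lznrtsaiigcr" becomes "qbfhhzrsqmyk".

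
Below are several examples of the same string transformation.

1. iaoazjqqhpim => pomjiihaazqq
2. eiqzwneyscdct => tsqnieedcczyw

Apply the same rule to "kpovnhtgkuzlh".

tponlkkhhgzvu

Rule — sort the characters into reverse alphabetical order, then move the first 3 characters to the end (rotate left by 3).
For "kpovnhtgkuzlh", step one produces "zvutponlkkhhg"; step two turns that into "tponlkkhhgzvu".
(Check on "iaoazjqqhpim": → "zqqpomjiihaa" → "pomjiihaazqq" ✓)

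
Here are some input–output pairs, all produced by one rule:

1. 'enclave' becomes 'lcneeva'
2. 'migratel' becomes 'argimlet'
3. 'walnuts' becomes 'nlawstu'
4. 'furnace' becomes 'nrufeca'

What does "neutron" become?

tuennor

Rule — move the last 3 characters to the front (rotate right by 3), then reverse the string.
For "neutron", step one produces "ronneut"; step two turns that into "tuennor".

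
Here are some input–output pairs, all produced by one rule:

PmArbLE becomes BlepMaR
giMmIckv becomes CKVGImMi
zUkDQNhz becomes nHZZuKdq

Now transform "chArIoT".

Rule — move the last 3 characters to the front (rotate right by 3), then flip the case of every letter.
For "chArIoT", step one produces "IoTchAr"; step two turns that into "iOtCHaR".

iOtCHaR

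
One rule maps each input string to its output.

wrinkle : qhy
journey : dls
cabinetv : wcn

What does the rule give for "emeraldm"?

The transformation: shift every letter 6 places backward in the alphabet (wrapping around), then keep one character in every 3, starting at position 1 (positions 1st, 4th, 7th, ...).
On "emeraldm": the first step gives "ygylufxg", and the second then gives "ylx".

ylx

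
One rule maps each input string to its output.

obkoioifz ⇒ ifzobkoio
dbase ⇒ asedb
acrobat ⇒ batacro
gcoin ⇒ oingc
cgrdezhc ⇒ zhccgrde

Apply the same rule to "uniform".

ormunif

The rule is to move the last 3 characters to the front (rotate right by 3).
Applying that to "uniform" gives "ormunif".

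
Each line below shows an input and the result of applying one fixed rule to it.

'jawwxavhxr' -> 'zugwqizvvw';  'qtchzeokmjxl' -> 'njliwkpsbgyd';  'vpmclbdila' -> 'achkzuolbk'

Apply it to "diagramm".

qzllchzf

What's happening: shift every letter 1 place backward in the alphabet (wrapping around), then swap the front and back halves of the string.
For "diagramm", step one produces "chzfqzll"; step two turns that into "qzllchzf".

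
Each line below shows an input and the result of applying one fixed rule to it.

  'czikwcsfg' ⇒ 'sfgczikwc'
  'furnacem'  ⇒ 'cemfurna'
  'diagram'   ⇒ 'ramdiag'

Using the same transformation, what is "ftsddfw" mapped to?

dfwftsd

Rule — move the last 3 characters to the front (rotate right by 3).
Applying that to "ftsddfw" gives "dfwftsd".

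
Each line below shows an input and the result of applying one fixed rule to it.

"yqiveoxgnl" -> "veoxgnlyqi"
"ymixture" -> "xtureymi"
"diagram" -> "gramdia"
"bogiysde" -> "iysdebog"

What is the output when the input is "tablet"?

The pattern: move the first 3 characters to the end (rotate left by 3).
So "tablet" becomes "lettab".

lettab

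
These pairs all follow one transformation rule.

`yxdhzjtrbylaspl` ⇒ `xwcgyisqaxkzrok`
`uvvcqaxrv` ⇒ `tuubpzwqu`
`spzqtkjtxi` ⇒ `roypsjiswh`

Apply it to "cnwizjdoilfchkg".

The rule is to shift every letter 1 place backward in the alphabet (wrapping around).
Applying that to "cnwizjdoilfchkg" gives "bmvhyicnhkebgjf".

bmvhyicnhkebgjf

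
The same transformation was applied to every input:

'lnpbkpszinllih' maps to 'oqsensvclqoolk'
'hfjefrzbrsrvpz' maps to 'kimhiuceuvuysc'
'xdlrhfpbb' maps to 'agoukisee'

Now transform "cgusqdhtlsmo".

The pattern: shift every letter 3 places forward in the alphabet (wrapping around).
On "cgusqdhtlsmo" that produces "fjxvtgkwovpr".

fjxvtgkwovpr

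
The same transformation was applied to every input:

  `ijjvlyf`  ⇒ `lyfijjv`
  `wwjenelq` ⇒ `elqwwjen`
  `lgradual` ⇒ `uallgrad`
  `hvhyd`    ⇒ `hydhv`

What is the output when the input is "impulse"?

What's happening: move the last 3 characters to the front (rotate right by 3).
Doing the same to "impulse": "lseimpu".

lseimpu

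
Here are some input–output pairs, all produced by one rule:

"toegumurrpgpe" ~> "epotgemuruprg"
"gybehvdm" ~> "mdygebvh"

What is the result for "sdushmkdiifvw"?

wvdssumhdkiif

What's happening: move the last 2 characters to the front (rotate right by 2), then swap each adjacent pair of characters (1↔2, 3↔4, ...).
"sdushmkdiifvw" → "vwsdushmkdiif" → "wvdssumhdkiif".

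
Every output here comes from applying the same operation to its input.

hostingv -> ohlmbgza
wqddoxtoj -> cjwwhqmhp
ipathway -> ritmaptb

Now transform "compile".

The rule is to shift every letter 7 places backward in the alphabet (wrapping around), then swap the first and last characters.
Working it through for "compile": intermediate "vhfibex", final "xhfibev".

xhfibev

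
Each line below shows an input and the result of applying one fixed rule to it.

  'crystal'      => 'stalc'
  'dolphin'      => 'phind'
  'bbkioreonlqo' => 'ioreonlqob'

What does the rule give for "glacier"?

The rule is to move the first 3 characters to the end (rotate left by 3), then delete the last 2 characters.
So "glacier" becomes "cierg".
(Check on "bbkioreonlqo": → "ioreonlqobbk" → "ioreonlqob" ✓)

cierg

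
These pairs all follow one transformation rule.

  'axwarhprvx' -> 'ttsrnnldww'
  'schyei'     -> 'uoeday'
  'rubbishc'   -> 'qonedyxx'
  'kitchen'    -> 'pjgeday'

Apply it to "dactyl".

uphzyw

Each output is the input with this applied: sort the characters into reverse alphabetical order, then shift every letter 4 places backward in the alphabet (wrapping around).
For "dactyl", step one produces "ytldca"; step two turns that into "uphzyw".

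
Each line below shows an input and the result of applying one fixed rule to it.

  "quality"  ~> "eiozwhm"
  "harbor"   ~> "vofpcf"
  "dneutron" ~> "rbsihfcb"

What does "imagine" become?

waouwbs

Looking at the pairs, the operation is to shift every letter 12 places backward in the alphabet (wrapping around).
For "imagine" the result is "waouwbs".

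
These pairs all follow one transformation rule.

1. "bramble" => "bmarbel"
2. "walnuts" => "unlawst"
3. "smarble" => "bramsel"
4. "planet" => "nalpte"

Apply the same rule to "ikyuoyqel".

qyouykile

The rule is to reverse the string, then move the first 2 characters to the end (rotate left by 2).
For "ikyuoyqel", step one produces "leqyouyki"; step two turns that into "qyouykile".
(Check on "bramble": → "elbmarb" → "bmarbel" ✓)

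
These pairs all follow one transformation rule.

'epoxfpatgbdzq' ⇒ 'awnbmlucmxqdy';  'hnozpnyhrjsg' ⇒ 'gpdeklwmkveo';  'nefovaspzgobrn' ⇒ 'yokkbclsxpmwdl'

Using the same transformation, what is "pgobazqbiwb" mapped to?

The pattern: move the last 3 characters to the front (rotate right by 3), then shift every letter 3 places backward in the alphabet (wrapping around).
Doing the same to "pgobazqbiwb": "ftymdlyxwny".
(Check on "hnozpnyhrjsg": → "jsghnozpnyhr" → "gpdeklwmkveo" ✓)

ftymdlyxwny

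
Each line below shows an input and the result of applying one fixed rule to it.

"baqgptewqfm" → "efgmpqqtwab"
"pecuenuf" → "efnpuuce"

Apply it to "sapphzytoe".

The pattern: sort the characters into alphabetical order, then move the first 2 characters to the end (rotate left by 2).
Working it through for "sapphzytoe": intermediate "aehoppstyz", final "hoppstyzae".
(Check on "baqgptewqfm": → "abefgmpqqtw" → "efgmpqqtwab" ✓)

hoppstyzae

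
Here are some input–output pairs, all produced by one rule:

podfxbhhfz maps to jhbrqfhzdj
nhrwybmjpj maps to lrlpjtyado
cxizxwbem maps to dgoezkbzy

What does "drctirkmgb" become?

oidftevktm

Rule — shift every letter 2 places forward in the alphabet (wrapping around), then move the last 3 characters to the front (rotate right by 3).
Starting from "drctirkmgb": after the first operation, "ftevktmoid"; after the second, "oidftevktm".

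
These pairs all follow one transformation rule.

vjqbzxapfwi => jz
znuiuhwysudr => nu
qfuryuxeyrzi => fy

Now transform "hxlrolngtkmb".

xo

The pattern: keep one character in every 3, starting at position 2 (positions 2nd, 5th, 8th, ...), then delete the last 2 characters.
For "hxlrolngtkmb", step one produces "xogm"; step two turns that into "xo".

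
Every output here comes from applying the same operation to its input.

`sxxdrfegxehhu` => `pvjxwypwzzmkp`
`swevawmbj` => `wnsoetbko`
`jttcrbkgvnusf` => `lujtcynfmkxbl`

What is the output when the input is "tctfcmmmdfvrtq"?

Each output is the input with this applied: shift every letter 8 places backward in the alphabet (wrapping around), then move the first 2 characters to the end (rotate left by 2).
"tctfcmmmdfvrtq" → "lulxueeevxnjli" → "lxueeevxnjlilu".

lxueeevxnjlilu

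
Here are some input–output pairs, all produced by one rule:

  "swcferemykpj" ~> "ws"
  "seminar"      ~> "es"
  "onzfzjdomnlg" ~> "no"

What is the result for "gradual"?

In each case the input is transformed by: swap each adjacent pair of characters (1↔2, 3↔4, ...), then keep only the first 2 characters.
Applying that to "gradual" gives "rg".

rg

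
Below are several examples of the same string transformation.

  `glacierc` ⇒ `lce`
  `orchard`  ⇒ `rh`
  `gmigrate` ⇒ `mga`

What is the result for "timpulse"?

In each case the input is transformed by: keep every other character starting from the second (positions 2nd, 4th, 6th, ...), then delete the last character.
On "timpulse": the first step gives "iple", and the second then gives "ipl".

ipl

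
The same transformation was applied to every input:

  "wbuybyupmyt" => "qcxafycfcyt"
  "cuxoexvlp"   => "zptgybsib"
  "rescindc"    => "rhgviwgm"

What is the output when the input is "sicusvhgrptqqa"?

Each output is the input with this applied: move the last 3 characters to the front (rotate right by 3), then shift every letter 4 places forward in the alphabet (wrapping around).
For "sicusvhgrptqqa", step one produces "qqasicusvhgrpt"; step two turns that into "uuewmgywzlkvtx".

uuewmgywzlkvtx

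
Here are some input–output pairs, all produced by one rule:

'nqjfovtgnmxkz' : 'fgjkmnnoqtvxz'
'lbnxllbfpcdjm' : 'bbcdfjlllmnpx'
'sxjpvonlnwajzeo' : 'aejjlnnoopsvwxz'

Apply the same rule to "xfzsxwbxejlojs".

The rule is to sort the characters into alphabetical order.
"xfzsxwbxejlojs" → "befjjlosswxxxz".

befjjlosswxxxz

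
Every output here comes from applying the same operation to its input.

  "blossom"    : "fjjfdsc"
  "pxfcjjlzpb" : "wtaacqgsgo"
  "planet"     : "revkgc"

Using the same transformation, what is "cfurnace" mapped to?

Each output is the input with this applied: move the first 2 characters to the end (rotate left by 2), then shift every letter 9 places backward in the alphabet (wrapping around).
"cfurnace" → "liertvtw".

liertvtw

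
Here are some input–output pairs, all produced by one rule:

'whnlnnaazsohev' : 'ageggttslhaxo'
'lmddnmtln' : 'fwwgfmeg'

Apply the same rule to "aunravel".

Each output is the input with this applied: delete the first character, then shift every letter 7 places backward in the alphabet (wrapping around).
"aunravel" → "ngktoxe".

ngktoxe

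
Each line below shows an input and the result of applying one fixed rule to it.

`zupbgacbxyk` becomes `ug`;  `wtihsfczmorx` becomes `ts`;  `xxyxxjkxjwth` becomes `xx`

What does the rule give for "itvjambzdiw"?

The pattern: keep one character in every 3, starting at position 2 (positions 2nd, 5th, 8th, ...), then delete the last 2 characters.
Doing the same to "itvjambzdiw": "ta".

ta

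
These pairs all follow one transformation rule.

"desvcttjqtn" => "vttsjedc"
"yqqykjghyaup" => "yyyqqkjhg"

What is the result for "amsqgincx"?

The pattern: delete the last 3 characters, then sort the characters into reverse alphabetical order.
For "amsqgincx", step one produces "amsqgi"; step two turns that into "sqmiga".

sqmiga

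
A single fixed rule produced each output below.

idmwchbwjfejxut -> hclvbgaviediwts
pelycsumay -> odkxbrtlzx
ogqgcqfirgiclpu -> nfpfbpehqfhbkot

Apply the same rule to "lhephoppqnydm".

kgdognoopmxcl

The transformation: shift every letter 1 place backward in the alphabet (wrapping around).
So "lhephoppqnydm" becomes "kgdognoopmxcl".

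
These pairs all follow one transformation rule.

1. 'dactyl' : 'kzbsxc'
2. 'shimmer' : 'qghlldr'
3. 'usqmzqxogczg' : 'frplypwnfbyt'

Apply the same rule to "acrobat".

sbqnazz

Each output is the input with this applied: swap the first and last characters, then shift every letter 1 place backward in the alphabet (wrapping around).
"acrobat" → "tcrobaa" → "sbqnazz".
(Check on "usqmzqxogczg": → "gsqmzqxogczu" → "frplypwnfbyt" ✓)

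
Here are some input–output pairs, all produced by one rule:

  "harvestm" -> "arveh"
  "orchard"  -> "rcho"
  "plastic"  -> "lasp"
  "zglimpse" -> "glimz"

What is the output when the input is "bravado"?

Looking at the pairs, the operation is to delete the last 3 characters, then move the first character to the end.
"bravado" → "brav" → "ravb".

ravb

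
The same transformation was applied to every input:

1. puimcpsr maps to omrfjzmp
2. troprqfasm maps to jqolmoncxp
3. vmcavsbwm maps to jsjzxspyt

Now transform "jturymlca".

What's happening: shift every letter 3 places backward in the alphabet (wrapping around), then move the last character to the front.
Applying both steps to "jturymlca": "gqrovjizx", then "xgqrovjiz".

xgqrovjiz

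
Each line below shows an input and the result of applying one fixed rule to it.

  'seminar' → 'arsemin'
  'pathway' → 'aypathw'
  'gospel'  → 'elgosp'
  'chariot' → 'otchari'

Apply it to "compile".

lecompi

Rule — move the last 2 characters to the front (rotate right by 2).
"compile" → "lecompi".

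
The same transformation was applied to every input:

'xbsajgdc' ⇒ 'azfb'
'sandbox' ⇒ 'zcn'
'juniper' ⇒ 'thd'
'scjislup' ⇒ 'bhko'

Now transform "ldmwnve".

The pattern: shift every letter 1 place backward in the alphabet (wrapping around), then keep every other character starting from the second (positions 2nd, 4th, 6th, ...).
So "ldmwnve" becomes "cvu".

cvu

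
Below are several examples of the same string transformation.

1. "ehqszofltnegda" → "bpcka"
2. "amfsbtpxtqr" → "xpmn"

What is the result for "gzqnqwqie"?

The rule is to shift every letter 3 places backward in the alphabet (wrapping around), then keep one character in every 3, starting at position 1 (positions 1st, 4th, 7th, ...).
For "gzqnqwqie" the result is "dkn".
(Check on "amfsbtpxtqr": → "xjcpyqmuqno" → "xpmn" ✓)

dkn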